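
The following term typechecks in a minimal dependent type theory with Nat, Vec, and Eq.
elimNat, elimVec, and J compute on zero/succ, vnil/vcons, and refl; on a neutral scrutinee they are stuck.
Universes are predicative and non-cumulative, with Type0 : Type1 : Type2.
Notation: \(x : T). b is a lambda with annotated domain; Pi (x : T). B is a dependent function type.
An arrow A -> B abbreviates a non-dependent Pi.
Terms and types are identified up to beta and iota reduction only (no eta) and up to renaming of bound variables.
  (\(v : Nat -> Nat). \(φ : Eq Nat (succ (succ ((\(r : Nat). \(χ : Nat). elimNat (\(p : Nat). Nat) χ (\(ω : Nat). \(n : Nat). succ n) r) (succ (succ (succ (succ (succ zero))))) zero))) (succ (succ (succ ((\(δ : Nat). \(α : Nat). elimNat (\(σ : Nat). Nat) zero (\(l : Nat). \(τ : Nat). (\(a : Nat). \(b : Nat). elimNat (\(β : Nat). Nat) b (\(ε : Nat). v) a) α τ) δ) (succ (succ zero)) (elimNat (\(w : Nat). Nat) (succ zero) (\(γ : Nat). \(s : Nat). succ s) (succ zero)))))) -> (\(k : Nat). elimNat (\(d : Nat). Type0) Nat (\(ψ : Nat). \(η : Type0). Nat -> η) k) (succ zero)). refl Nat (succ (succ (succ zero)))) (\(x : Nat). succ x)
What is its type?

the term's type:
  (Eq Nat (succ (succ (succ (succ (succ (succ (succ zero))))))) (succ (succ (succ (succ (succ (succ (succ zero))))))) -> Nat -> Nat) -> Eq Nat (succ (succ (succ zero))) (succ (succ (succ zero)))


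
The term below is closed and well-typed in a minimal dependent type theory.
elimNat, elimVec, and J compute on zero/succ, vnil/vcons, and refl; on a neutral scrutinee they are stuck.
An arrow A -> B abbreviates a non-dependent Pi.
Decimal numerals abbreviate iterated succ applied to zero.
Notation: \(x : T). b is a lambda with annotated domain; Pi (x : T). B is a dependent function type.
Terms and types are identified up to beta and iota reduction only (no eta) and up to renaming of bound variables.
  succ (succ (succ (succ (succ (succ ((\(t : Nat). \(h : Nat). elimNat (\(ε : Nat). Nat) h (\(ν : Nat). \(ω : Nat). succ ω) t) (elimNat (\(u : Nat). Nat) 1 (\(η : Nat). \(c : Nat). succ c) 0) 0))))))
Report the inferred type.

inferred type:
  Nat


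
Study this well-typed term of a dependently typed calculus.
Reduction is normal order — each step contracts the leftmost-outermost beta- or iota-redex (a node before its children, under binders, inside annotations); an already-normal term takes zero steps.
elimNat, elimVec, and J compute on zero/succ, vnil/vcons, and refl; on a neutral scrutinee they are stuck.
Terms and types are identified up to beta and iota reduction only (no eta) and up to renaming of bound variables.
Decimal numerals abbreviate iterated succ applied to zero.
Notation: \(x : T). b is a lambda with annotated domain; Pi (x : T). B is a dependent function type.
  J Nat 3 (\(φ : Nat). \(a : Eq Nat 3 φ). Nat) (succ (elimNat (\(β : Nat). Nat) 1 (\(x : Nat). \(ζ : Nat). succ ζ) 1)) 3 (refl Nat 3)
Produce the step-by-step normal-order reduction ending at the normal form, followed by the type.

normal-order reduction:
  J Nat 3 (\(φ : Nat). \(a : Eq Nat 3 φ). Nat) (succ (elimNat (\(β : Nat). Nat) 1 (\(x : Nat). \(ζ : Nat). succ ζ) 1)) 3 (refl Nat 3)
  ~> succ (elimNat (\(φ : Nat). Nat) 1 (\(a : Nat). \(β : Nat). succ β) 1)
  ~> succ ((\(φ : Nat). \(a : Nat). succ a) 0 (elimNat (\(β : Nat). Nat) 1 (\(x : Nat). \(ζ : Nat). succ ζ) 0))
  ~> succ ((\(φ : Nat). succ φ) (elimNat (\(a : Nat). Nat) 1 (\(β : Nat). \(x : Nat). succ x) 0))
  ~> succ (succ (elimNat (\(φ : Nat). Nat) 1 (\(a : Nat). \(β : Nat). succ β) 0))
  ~> 3
the term's type:
  Nat


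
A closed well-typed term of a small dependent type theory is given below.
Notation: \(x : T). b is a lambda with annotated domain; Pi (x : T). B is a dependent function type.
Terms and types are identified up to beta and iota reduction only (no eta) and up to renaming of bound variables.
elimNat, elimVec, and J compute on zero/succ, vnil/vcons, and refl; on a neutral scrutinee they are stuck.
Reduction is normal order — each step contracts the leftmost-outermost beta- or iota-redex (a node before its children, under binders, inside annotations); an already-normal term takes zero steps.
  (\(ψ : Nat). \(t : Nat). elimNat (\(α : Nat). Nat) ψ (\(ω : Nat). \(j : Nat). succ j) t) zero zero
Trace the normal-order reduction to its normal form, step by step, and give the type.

normal-order reduction:
  (\(ψ : Nat). \(t : Nat). elimNat (\(α : Nat). Nat) ψ (\(ω : Nat). \(j : Nat). succ j) t) zero zero
  ~> (\(ψ : Nat). elimNat (\(t : Nat). Nat) zero (\(α : Nat). \(ω : Nat). succ ω) ψ) zero
  ~> elimNat (\(ψ : Nat). Nat) zero (\(t : Nat). \(α : Nat). succ α) zero
  ~> zero
inferred type:
  Nat


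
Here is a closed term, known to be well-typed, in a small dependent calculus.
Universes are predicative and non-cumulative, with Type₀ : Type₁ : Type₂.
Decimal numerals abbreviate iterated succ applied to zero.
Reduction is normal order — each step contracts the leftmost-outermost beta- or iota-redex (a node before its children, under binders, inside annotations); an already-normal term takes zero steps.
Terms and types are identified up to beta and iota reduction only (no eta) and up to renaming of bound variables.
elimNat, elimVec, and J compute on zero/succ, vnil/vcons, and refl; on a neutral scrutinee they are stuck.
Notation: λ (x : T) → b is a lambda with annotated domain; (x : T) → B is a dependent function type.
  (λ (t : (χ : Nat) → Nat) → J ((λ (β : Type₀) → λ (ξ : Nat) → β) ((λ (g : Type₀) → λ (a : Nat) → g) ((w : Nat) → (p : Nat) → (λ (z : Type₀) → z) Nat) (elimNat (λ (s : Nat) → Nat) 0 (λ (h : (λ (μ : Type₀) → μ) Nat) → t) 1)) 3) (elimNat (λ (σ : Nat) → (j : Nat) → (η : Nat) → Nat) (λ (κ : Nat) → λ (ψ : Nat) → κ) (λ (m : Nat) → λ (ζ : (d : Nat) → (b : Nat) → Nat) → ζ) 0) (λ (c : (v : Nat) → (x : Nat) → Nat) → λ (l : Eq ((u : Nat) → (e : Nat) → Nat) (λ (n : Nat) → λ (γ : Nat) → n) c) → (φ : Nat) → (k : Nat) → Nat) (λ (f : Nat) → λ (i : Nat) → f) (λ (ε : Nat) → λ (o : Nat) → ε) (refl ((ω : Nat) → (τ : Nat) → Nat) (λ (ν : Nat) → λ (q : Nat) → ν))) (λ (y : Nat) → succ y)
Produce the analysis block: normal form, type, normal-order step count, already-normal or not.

normal form:
  λ (t : Nat) → λ (χ : Nat) → t
type:
  (t : Nat) → (χ : Nat) → Nat
reduction steps (normal order): 2
started in normal form: no
first redex: a beta-redex


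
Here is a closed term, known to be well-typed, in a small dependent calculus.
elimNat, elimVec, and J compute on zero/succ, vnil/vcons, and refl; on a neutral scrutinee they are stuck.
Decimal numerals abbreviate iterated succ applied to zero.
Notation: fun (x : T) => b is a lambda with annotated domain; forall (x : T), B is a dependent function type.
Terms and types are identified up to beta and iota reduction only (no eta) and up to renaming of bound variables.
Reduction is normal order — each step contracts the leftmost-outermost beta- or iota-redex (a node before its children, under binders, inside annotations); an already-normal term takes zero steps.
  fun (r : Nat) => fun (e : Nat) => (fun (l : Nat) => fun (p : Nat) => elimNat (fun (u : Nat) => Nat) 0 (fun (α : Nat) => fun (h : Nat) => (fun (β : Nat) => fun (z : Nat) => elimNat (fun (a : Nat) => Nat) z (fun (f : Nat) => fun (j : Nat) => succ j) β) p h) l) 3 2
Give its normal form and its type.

resulting normal form:
  fun (r : Nat) => fun (e : Nat) => 6
inferred type:
  forall (r : Nat), forall (e : Nat), Nat
observation: the leftmost-outermost redex is a beta-redex, and normalization takes 39 steps.


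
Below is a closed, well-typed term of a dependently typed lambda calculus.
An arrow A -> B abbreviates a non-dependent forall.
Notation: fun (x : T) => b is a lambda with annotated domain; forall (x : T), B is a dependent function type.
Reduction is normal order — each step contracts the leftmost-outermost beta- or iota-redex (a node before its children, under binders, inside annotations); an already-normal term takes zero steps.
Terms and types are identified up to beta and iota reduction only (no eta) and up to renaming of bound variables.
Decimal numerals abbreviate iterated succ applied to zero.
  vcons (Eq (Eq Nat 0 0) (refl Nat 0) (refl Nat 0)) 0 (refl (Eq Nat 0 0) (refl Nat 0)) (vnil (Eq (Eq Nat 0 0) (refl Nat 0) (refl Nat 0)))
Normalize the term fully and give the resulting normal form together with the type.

normal form:
  vcons (Eq (Eq Nat 0 0) (refl Nat 0) (refl Nat 0)) 0 (refl (Eq Nat 0 0) (refl Nat 0)) (vnil (Eq (Eq Nat 0 0) (refl Nat 0) (refl Nat 0)))
the term's type:
  Vec (Eq (Eq Nat 0 0) (refl Nat 0) (refl Nat 0)) 1


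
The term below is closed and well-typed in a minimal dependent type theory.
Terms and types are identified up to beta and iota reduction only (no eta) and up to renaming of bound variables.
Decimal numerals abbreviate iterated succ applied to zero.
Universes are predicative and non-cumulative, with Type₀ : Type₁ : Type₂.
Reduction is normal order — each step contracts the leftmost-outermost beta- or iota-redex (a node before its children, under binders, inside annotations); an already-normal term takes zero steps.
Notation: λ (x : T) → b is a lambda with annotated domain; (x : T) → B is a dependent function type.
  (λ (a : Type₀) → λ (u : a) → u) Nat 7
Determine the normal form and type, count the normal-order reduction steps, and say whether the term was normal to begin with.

reduced normal form:
  7
inferred type:
  Nat
reduction steps (normal order): 2
already normal: no
first contracted redex: a beta-redex


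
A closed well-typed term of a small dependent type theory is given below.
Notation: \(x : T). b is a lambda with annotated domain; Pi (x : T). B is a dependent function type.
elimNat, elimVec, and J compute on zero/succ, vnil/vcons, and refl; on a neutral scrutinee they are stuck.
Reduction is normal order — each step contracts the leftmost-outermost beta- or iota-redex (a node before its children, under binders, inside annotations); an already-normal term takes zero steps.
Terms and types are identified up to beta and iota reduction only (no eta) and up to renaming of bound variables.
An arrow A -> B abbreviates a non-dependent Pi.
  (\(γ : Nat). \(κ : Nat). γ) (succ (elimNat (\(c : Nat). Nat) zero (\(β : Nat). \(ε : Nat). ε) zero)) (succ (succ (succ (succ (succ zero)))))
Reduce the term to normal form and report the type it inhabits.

resulting normal form:
  succ zero
the term's type:
  Nat
observation: 3 normal-order steps separate the term from its normal form.


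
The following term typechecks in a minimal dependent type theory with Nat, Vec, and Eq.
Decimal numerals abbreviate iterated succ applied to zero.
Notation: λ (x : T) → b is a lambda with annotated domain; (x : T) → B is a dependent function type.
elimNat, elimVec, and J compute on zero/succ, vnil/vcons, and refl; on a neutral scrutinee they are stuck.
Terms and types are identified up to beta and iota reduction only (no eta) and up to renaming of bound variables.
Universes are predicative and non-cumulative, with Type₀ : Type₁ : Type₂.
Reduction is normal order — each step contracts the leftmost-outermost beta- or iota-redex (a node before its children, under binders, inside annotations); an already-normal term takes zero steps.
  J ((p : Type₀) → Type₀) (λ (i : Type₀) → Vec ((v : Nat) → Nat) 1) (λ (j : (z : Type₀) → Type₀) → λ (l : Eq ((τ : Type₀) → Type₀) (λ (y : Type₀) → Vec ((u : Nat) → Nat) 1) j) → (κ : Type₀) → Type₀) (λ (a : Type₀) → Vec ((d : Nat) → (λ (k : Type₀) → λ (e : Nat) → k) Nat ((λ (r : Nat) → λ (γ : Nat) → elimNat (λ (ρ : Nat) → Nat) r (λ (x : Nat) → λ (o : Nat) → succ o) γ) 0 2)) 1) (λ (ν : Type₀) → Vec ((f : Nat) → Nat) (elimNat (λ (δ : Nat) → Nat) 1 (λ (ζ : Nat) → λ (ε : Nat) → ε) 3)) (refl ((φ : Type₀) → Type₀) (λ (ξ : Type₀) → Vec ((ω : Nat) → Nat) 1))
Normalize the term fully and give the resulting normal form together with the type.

resulting normal form:
  λ (p : Type₀) → Vec ((i : Nat) → Nat) 1
the term's type:
  (p : Type₀) → Type₀


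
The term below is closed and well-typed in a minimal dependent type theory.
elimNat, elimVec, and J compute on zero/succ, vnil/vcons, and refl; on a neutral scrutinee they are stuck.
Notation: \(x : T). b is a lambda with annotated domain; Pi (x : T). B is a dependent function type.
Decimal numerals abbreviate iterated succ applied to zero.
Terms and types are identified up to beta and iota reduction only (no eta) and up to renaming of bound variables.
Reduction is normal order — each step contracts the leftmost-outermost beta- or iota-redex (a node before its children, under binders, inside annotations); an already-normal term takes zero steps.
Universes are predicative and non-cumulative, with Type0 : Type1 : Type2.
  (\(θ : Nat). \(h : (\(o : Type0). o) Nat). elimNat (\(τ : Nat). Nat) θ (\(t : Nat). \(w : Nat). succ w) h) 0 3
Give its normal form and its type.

normal form:
  3
type:
  Nat
observation: the leftmost-outermost redex is a beta-redex, and normalization takes 12 steps.


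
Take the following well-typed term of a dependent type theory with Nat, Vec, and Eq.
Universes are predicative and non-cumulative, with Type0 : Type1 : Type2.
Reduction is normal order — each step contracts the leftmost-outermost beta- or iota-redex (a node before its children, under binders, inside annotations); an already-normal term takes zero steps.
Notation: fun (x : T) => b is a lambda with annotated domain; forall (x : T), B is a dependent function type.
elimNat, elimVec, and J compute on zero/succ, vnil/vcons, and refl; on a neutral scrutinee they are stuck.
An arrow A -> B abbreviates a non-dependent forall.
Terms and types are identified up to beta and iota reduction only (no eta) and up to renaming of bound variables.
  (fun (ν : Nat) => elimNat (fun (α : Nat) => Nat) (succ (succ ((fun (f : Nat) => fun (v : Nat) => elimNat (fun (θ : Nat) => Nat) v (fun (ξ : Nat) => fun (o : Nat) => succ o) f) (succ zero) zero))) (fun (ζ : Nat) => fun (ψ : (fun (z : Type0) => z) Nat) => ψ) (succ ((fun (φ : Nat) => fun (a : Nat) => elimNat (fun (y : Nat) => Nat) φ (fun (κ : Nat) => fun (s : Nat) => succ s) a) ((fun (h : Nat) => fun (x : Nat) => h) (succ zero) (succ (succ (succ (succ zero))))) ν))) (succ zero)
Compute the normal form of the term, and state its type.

reduced normal form:
  succ (succ (succ zero))
the term's type:
  Nat
observation: normalization takes exactly 26 steps under the normal-order strategy.


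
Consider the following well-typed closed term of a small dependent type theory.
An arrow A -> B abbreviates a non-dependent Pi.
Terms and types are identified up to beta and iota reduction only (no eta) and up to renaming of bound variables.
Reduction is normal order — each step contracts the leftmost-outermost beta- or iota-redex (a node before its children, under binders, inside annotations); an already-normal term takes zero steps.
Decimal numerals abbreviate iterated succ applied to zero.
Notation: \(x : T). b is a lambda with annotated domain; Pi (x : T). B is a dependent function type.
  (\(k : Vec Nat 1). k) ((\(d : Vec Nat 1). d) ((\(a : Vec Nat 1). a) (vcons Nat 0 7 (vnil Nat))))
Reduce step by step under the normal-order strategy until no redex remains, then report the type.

reduction (normal order):
  (\(k : Vec Nat 1). k) ((\(d : Vec Nat 1). d) ((\(a : Vec Nat 1). a) (vcons Nat 0 7 (vnil Nat))))
  ~> (\(k : Vec Nat 1). k) ((\(d : Vec Nat 1). d) (vcons Nat 0 7 (vnil Nat)))
  ~> (\(k : Vec Nat 1). k) (vcons Nat 0 7 (vnil Nat))
  ~> vcons Nat 0 7 (vnil Nat)
inferred type:
  Vec Nat 1


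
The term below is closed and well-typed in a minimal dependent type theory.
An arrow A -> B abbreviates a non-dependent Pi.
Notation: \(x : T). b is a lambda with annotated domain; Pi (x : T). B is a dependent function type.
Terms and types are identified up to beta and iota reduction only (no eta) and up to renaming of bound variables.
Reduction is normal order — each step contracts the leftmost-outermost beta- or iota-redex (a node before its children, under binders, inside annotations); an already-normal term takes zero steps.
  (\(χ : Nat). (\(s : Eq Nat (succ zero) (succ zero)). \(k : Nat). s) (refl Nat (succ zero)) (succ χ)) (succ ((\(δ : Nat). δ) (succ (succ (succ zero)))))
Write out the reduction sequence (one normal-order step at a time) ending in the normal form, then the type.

normal-order reduction sequence:
  (\(χ : Nat). (\(s : Eq Nat (succ zero) (succ zero)). \(k : Nat). s) (refl Nat (succ zero)) (succ χ)) (succ ((\(δ : Nat). δ) (succ (succ (succ zero)))))
  ~> (\(χ : Eq Nat (succ zero) (succ zero)). \(s : Nat). χ) (refl Nat (succ zero)) (succ (succ ((\(k : Nat). k) (succ (succ (succ zero))))))
  ~> (\(χ : Nat). refl Nat (succ zero)) (succ (succ ((\(s : Nat). s) (succ (succ (succ zero))))))
  ~> refl Nat (succ zero)
type:
  Eq Nat (succ zero) (succ zero)


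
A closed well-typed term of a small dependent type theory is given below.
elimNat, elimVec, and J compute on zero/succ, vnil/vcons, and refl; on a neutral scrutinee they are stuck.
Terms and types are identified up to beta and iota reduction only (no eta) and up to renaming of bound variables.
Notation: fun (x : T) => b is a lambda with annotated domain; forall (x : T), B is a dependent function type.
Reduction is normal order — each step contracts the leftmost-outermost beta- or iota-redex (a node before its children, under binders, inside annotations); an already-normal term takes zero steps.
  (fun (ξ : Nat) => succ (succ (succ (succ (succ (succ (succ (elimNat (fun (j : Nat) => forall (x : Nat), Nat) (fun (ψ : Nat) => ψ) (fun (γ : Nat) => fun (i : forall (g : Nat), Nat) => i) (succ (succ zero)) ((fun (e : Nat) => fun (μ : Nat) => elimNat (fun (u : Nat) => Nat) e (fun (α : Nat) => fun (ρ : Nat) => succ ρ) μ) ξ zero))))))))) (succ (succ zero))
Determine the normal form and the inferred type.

resulting normal form:
  succ (succ (succ (succ (succ (succ (succ (succ (succ zero))))))))
the term's type:
  Nat
observation: 12 normal-order steps separate the term from its normal form.


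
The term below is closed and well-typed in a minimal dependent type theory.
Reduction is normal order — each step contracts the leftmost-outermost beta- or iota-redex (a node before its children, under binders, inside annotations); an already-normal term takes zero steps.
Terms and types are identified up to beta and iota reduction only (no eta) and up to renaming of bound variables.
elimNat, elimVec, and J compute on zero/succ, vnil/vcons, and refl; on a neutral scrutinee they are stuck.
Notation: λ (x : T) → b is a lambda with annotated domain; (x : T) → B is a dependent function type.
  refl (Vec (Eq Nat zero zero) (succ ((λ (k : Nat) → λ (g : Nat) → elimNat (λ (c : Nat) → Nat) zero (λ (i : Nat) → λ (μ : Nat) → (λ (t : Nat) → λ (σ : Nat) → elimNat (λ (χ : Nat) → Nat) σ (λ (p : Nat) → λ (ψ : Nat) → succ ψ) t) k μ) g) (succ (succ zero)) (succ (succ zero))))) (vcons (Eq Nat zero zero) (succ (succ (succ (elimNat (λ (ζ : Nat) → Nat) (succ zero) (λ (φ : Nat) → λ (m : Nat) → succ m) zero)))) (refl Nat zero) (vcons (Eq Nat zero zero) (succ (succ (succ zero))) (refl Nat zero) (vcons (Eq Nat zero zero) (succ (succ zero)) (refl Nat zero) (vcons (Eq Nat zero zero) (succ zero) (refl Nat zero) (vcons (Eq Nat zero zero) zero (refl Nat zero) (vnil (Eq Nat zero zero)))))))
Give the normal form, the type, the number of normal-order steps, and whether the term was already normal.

normal form:
  refl (Vec (Eq Nat zero zero) (succ (succ (succ (succ (succ zero)))))) (vcons (Eq Nat zero zero) (succ (succ (succ (succ zero)))) (refl Nat zero) (vcons (Eq Nat zero zero) (succ (succ (succ zero))) (refl Nat zero) (vcons (Eq Nat zero zero) (succ (succ zero)) (refl Nat zero) (vcons (Eq Nat zero zero) (succ zero) (refl Nat zero) (vcons (Eq Nat zero zero) zero (refl Nat zero) (vnil (Eq Nat zero zero)))))))
the term's type:
  Eq (Vec (Eq Nat zero zero) (succ (succ (succ (succ (succ zero)))))) (vcons (Eq Nat zero zero) (succ (succ (succ (succ zero)))) (refl Nat zero) (vcons (Eq Nat zero zero) (succ (succ (succ zero))) (refl Nat zero) (vcons (Eq Nat zero zero) (succ (succ zero)) (refl Nat zero) (vcons (Eq Nat zero zero) (succ zero) (refl Nat zero) (vcons (Eq Nat zero zero) zero (refl Nat zero) (vnil (Eq Nat zero zero))))))) (vcons (Eq Nat zero zero) (succ (succ (succ (succ zero)))) (refl Nat zero) (vcons (Eq Nat zero zero) (succ (succ (succ zero))) (refl Nat zero) (vcons (Eq Nat zero zero) (succ (succ zero)) (refl Nat zero) (vcons (Eq Nat zero zero) (succ zero) (refl Nat zero) (vcons (Eq Nat zero zero) zero (refl Nat zero) (vnil (Eq Nat zero zero)))))))
normal-order step count: 28
term was already normal: no
first redex: a beta-redex


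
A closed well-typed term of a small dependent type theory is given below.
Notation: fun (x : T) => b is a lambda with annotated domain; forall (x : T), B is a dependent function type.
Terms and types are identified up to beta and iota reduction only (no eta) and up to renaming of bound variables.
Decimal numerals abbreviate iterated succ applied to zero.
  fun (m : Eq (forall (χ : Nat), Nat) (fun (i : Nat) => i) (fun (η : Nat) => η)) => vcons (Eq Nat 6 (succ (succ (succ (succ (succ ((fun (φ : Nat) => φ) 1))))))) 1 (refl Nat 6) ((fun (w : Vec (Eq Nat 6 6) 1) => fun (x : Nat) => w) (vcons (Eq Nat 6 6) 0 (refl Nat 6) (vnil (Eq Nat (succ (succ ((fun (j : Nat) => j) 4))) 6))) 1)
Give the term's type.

the term's type:
  forall (m : Eq (forall (χ : Nat), Nat) (fun (i : Nat) => i) (fun (η : Nat) => η)), Vec (Eq Nat 6 6) 2


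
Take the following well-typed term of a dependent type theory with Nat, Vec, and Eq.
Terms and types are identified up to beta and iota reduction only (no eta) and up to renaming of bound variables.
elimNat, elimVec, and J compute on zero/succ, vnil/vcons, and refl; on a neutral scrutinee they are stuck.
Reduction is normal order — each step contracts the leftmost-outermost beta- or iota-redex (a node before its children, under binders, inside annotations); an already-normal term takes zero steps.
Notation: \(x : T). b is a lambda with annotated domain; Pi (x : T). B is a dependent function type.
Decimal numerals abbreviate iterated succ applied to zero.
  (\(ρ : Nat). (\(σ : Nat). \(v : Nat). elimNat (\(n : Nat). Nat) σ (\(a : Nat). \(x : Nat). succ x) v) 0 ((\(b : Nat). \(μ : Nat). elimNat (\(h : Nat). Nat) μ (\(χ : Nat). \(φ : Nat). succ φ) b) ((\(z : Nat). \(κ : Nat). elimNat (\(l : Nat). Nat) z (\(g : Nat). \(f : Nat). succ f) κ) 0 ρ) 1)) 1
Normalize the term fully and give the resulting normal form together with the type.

reduced normal form:
  2
inferred type:
  Nat


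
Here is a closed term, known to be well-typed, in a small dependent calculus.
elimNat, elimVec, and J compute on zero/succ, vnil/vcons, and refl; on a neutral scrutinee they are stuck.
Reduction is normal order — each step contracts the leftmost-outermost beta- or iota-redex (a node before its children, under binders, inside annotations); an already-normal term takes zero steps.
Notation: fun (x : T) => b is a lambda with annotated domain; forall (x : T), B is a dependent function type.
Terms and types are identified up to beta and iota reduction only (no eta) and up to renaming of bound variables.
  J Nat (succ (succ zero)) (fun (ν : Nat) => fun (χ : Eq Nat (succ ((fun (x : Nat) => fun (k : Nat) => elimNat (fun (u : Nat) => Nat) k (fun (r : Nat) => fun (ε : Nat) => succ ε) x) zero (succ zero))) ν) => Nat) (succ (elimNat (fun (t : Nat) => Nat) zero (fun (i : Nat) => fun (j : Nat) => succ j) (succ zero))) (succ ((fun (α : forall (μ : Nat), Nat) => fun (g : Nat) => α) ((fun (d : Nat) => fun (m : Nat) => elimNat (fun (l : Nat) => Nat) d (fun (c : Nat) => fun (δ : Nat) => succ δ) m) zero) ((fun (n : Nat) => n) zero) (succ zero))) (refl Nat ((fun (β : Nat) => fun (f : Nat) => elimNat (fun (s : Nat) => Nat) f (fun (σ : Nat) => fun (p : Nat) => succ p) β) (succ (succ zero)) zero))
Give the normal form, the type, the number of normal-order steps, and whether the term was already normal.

resulting normal form:
  succ (succ zero)
type:
  Nat
steps to reach normal form (normal order): 5
started in normal form: no
first redex: a J iota-redex


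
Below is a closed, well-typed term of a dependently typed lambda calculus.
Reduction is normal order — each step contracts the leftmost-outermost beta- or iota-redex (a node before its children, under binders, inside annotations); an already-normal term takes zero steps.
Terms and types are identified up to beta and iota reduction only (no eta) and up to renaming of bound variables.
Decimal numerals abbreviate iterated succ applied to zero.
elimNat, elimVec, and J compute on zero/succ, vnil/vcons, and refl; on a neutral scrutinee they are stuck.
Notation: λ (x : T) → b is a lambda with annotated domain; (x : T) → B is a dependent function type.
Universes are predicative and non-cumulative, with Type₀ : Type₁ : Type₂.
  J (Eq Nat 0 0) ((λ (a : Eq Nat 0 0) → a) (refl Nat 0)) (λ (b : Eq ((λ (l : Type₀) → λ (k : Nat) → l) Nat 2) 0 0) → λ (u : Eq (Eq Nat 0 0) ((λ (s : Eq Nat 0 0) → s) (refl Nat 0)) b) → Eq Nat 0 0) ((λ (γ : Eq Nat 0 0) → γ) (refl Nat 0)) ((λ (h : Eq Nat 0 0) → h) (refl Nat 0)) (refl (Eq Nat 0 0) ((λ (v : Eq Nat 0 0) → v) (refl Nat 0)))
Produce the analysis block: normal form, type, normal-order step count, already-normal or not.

normal form:
  refl Nat 0
type:
  Eq Nat 0 0
normal-order step count: 2
term was already normal: no
first contracted redex: a J iota-redex


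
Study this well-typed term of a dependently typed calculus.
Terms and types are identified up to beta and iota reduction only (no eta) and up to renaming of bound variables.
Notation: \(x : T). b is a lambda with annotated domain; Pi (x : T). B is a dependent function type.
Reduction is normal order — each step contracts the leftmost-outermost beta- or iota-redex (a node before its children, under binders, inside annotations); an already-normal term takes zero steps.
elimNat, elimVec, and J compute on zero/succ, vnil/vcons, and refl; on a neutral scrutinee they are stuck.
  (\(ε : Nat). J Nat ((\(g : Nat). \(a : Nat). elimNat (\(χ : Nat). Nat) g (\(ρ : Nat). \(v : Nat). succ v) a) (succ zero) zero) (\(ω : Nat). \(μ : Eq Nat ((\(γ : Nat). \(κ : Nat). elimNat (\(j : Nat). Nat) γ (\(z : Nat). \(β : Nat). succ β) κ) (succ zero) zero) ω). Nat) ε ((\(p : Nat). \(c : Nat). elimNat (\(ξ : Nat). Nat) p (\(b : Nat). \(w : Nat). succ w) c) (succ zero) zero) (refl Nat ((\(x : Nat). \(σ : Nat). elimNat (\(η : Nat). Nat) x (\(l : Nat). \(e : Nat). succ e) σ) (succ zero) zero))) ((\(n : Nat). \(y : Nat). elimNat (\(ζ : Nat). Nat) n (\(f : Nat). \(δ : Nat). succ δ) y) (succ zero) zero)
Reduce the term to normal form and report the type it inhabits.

reduced normal form:
  succ zero
inferred type:
  Nat
observation: the term reaches its normal form after 5 normal-order steps.


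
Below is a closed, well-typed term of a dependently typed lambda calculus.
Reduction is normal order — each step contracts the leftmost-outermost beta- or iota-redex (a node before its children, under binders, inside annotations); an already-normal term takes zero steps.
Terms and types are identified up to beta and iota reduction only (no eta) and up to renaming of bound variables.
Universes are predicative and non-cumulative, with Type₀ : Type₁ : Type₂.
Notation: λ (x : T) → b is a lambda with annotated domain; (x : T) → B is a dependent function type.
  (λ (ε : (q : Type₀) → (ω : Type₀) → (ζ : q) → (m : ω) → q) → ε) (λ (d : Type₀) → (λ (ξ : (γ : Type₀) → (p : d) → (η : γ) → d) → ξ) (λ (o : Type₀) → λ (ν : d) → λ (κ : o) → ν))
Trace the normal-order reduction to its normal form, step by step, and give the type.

normal-order reduction:
  (λ (ε : (q : Type₀) → (ω : Type₀) → (ζ : q) → (m : ω) → q) → ε) (λ (d : Type₀) → (λ (ξ : (γ : Type₀) → (p : d) → (η : γ) → d) → ξ) (λ (o : Type₀) → λ (ν : d) → λ (κ : o) → ν))
  ~> λ (ε : Type₀) → (λ (q : (ω : Type₀) → (ζ : ε) → (m : ω) → ε) → q) (λ (d : Type₀) → λ (ξ : ε) → λ (γ : d) → ξ)
  ~> λ (ε : Type₀) → λ (q : Type₀) → λ (ω : ε) → λ (ζ : q) → ω
the term's type:
  (ε : Type₀) → (q : Type₀) → (ω : ε) → (ζ : q) → ε


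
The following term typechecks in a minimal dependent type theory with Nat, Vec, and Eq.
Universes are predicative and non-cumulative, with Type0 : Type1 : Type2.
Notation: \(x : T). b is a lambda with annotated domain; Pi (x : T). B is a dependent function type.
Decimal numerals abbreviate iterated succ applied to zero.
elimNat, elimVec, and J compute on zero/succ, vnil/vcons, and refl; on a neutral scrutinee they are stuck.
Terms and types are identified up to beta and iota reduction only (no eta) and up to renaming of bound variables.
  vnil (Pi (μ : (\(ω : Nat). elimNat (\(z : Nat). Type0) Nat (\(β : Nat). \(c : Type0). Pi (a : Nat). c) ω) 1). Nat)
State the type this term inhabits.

the term's type:
  Vec (Pi (μ : Pi (ω : Nat). Nat). Nat) 0


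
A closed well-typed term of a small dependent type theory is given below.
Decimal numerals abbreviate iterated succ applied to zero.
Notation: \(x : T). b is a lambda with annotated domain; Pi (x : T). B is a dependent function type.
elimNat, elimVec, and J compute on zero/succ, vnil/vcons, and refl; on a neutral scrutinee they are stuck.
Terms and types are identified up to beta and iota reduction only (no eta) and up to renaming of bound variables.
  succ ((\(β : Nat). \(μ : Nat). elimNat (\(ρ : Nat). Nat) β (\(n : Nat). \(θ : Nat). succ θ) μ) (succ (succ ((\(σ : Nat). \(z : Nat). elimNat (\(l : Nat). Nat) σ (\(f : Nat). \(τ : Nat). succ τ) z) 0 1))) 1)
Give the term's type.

inferred type:
  Nat


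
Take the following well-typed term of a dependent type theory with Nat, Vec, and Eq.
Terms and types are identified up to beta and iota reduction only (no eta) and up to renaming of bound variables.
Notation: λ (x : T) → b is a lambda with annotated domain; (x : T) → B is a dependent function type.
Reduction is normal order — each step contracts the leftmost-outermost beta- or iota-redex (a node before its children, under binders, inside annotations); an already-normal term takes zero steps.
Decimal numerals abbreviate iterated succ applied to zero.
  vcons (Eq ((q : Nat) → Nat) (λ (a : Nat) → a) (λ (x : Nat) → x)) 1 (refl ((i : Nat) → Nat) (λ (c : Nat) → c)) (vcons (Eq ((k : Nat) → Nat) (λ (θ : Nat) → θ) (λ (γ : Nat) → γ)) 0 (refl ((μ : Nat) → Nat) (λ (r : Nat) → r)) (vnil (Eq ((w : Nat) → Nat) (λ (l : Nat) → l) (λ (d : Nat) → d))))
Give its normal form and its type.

reduced normal form:
  vcons (Eq ((q : Nat) → Nat) (λ (a : Nat) → a) (λ (x : Nat) → x)) 1 (refl ((i : Nat) → Nat) (λ (c : Nat) → c)) (vcons (Eq ((k : Nat) → Nat) (λ (θ : Nat) → θ) (λ (γ : Nat) → γ)) 0 (refl ((μ : Nat) → Nat) (λ (r : Nat) → r)) (vnil (Eq ((w : Nat) → Nat) (λ (l : Nat) → l) (λ (d : Nat) → d))))
the term's type:
  Vec (Eq ((q : Nat) → Nat) (λ (a : Nat) → a) (λ (x : Nat) → x)) 2
observation: no redex remains anywhere in the term; it is its own normal form.


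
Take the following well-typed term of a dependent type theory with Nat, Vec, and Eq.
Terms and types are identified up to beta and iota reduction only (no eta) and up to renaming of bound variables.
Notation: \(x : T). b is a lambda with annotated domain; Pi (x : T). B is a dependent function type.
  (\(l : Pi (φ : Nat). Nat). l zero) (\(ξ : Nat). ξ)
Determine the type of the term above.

the term's type:
  Nat


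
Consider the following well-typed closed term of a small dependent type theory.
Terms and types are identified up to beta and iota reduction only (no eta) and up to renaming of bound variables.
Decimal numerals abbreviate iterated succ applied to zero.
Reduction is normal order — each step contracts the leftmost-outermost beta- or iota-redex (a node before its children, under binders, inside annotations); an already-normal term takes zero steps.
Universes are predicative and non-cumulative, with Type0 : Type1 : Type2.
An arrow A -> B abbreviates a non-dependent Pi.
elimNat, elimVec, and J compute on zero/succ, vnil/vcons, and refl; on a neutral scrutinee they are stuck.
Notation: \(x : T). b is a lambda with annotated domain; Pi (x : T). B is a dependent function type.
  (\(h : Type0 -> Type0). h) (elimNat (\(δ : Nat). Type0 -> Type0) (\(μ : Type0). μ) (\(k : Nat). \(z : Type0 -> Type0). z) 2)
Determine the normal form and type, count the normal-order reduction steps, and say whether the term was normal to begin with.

reduced normal form:
  \(h : Type0). h
the term's type:
  Type0 -> Type0
steps to reach normal form (normal order): 8
term was already normal: no
first contracted redex: a beta-redex


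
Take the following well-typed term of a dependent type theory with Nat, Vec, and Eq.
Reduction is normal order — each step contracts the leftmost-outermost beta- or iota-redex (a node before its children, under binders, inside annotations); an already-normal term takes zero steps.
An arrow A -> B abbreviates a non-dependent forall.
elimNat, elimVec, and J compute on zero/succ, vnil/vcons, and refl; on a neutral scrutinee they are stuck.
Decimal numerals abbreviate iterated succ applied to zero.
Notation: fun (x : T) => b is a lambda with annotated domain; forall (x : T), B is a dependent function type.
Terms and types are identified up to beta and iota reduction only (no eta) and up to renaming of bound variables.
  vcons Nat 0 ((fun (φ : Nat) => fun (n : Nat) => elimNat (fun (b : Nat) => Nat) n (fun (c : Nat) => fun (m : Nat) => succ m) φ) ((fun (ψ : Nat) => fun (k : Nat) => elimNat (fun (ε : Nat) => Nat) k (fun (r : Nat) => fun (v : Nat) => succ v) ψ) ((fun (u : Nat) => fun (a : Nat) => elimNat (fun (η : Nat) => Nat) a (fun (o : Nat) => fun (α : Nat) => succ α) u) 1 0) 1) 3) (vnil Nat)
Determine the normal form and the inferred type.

reduced normal form:
  vcons Nat 0 5 (vnil Nat)
the term's type:
  Vec Nat 1


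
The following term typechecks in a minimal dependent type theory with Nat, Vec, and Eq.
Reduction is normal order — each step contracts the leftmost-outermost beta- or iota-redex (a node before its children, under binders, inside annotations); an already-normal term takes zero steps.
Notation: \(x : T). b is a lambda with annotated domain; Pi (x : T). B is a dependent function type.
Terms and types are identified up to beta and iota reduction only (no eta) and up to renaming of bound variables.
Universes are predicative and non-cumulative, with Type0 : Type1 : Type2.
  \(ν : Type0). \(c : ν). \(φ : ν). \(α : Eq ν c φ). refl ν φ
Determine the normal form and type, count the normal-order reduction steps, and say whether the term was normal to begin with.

resulting normal form:
  \(ν : Type0). \(c : ν). \(φ : ν). \(α : Eq ν c φ). refl ν φ
inferred type:
  Pi (ν : Type0). Pi (c : ν). Pi (φ : ν). Pi (α : Eq ν c φ). Eq ν φ φ
normal-order step count: 0
started in normal form: yes


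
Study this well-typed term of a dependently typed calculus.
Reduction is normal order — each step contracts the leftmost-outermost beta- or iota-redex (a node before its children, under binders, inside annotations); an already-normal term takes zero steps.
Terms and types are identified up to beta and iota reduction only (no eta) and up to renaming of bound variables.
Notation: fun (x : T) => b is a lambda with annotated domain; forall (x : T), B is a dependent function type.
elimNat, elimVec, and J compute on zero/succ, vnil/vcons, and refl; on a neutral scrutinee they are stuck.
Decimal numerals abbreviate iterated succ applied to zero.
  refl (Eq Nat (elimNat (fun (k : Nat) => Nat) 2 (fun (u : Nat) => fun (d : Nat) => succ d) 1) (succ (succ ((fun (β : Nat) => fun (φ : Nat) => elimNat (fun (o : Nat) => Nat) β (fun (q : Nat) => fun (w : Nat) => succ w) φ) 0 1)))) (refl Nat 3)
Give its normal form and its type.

resulting normal form:
  refl (Eq Nat 3 3) (refl Nat 3)
the term's type:
  Eq (Eq Nat 3 3) (refl Nat 3) (refl Nat 3)
observation: normalization takes exactly 10 steps under the normal-order strategy.


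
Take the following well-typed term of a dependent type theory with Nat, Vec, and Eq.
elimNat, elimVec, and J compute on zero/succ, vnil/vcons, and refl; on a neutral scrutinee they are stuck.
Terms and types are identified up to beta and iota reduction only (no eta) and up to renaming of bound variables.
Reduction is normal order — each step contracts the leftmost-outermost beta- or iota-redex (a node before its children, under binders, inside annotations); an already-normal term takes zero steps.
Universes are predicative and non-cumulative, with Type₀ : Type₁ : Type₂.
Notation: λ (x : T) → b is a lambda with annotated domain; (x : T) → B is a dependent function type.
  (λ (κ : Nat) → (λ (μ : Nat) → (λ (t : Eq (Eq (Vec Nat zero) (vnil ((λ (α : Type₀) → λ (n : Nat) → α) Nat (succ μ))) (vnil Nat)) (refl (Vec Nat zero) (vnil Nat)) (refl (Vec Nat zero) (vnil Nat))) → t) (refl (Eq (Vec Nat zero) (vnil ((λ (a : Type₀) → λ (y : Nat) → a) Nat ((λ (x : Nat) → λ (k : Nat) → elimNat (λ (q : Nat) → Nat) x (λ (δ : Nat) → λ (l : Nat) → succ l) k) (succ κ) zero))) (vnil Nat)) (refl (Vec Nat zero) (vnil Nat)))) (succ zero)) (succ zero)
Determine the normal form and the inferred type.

reduced normal form:
  refl (Eq (Vec Nat zero) (vnil Nat) (vnil Nat)) (refl (Vec Nat zero) (vnil Nat))
inferred type:
  Eq (Eq (Vec Nat zero) (vnil Nat) (vnil Nat)) (refl (Vec Nat zero) (vnil Nat)) (refl (Vec Nat zero) (vnil Nat))
observation: 5 normal-order steps separate the term from its normal form.


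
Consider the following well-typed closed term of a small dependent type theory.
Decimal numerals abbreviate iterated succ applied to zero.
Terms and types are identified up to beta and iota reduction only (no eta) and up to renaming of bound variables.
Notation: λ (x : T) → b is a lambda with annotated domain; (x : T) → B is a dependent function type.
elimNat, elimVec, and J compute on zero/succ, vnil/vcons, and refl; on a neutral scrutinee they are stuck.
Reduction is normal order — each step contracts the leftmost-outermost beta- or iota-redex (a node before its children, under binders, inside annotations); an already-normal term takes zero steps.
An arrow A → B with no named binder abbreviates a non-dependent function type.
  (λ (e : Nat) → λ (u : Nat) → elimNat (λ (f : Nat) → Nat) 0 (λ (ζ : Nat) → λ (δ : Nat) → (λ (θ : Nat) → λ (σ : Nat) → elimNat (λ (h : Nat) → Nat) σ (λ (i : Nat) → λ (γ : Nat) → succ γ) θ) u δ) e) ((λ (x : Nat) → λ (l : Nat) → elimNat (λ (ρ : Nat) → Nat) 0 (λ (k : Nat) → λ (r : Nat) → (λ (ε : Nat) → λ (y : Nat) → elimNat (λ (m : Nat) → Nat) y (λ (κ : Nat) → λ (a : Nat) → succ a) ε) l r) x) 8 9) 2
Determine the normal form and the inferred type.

normal form:
  144
type:
  Nat
observation: the leftmost-outermost redex is a beta-redex, and normalization takes 495 steps.


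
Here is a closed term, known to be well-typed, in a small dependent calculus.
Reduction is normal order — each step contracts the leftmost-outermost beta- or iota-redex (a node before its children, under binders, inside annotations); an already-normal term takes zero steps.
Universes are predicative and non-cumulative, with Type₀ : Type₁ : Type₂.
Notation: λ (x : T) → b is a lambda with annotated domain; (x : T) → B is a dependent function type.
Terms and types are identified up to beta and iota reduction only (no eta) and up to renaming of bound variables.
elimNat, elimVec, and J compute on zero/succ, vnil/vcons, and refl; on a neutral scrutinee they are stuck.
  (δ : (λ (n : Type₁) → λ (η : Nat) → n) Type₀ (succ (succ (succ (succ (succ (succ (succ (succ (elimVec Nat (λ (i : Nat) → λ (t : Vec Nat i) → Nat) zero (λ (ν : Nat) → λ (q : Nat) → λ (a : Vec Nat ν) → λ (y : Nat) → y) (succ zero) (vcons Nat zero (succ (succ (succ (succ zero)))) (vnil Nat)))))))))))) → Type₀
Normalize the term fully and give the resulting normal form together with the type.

resulting normal form:
  (δ : Type₀) → Type₀
the term's type:
  Type₁
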